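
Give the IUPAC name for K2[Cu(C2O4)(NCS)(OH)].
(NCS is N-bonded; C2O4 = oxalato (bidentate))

The 2 potassium counter-ions carry a total charge of +2, so each complex ion is 2−.
Ligand charges: 1×isothiocyanato (-1 each), 1×hydroxo (-1 each), 1×oxalato (-2 each); total -4. So Cu + (-4) = 2−, giving Cu = +2.
The complex ion is anionic, so copper takes the -ate form cuprate(II).

potassium hydroxoisothiocyanatooxalatocuprate(II)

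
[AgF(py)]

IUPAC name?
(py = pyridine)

There is no counter-ion, so the complex is neutral overall.
Ligand charges: 1×fluoro (-1 each), 1×pyridine (neutral); total -1. So Ag + (-1) = 0, giving Ag = +1.
Ligands are named alphabetically: fluoro before pyridine.

fluoro(pyridine)silver(I)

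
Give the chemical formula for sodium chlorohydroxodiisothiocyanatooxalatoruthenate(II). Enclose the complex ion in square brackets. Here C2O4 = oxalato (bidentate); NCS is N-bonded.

Ligands: 1 chloro (Cl, -1), 1 oxalato (C2O4, -2), 1 hydroxo (OH, -1), 2 isothiocyanato (NCS, -1). Ligand charge sum = -6.
With Ru in oxidation state +2, the complex ion is [Ru...]^4−.
Charge balance with sodium (+1) requires 1 complex ion per 4 sodium.

Na4[Ru(C2O4)Cl(NCS)2(OH)]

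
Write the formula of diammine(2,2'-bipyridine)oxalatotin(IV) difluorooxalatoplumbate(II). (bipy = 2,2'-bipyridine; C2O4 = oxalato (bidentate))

[Sn(bipy)(C2O4)(NH3)2][Pb(C2O4)F2]

Cation [Sn…]: ligand charges -2, Sn(IV) ⇒ ion charge 2+.
Anion [Pb…]: ligand charges -4, Pb(II) ⇒ ion charge 2−.
One 2+ cation balances one 2− anion.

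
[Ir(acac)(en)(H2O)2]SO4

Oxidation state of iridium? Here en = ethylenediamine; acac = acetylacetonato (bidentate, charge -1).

1 sulfate outside the brackets (-2 each) → the complex ion is 2+.
Ligand charges: 1×en neutral; 1×acac = -1; 2×H2O neutral; sum -1.
Ir + (-1) = 2+ ⇒ Ir is +3.

+3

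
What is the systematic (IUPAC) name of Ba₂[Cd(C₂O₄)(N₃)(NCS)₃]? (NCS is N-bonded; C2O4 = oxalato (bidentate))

barium azidotriisothiocyanatooxalatocadmate(II)

The 2 barium counter-ions carry a total charge of +4, so each complex ion is 4−.
Ligand charges: 3×isothiocyanato (-1 each), 1×oxalato (-2 each), 1×azido (-1 each); total -6. So Cd + (-6) = 4−, giving Cd = +2.
Ligands are named alphabetically: azido before isothiocyanato before oxalato.
The complex ion is anionic, so cadmium takes the -ate form cadmate(II).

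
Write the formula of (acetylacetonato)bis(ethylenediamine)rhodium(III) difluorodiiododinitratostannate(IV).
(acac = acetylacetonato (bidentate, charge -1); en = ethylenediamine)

[Rh(acac)(en)2][SnF2I2(NO3)2]

Cation [Rh…]: ligand charges -1, Rh(III) ⇒ ion charge 2+.
Anion [Sn…]: ligand charges -6, Sn(IV) ⇒ ion charge 2−.
One 2+ cation balances one 2− anion.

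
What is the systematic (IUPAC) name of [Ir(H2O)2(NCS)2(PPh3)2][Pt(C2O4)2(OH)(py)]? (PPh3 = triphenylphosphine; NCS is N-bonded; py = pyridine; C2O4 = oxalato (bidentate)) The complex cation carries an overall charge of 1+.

diaquadiisothiocyanatobis(triphenylphosphine)iridium(III) hydroxodioxalato(pyridine)platinate(IV)

Both ions are complex: the cation is named first with the plain metal name, the anion second with the -ate form; each ion's ligands are alphabetised independently.
The complex cation is given as 1+; its ligand charges sum to -2, so Ir = +3.
A 1:1 salt means the anion carries the equal and opposite charge, 1−.
Anion: ligand charges sum to -5; for the ion to be 1−, Pt = +4.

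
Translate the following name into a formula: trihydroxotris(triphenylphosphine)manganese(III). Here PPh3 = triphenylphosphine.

Ligands: 3 triphenylphosphine (PPh3, neutral), 3 hydroxo (OH, -1). Ligand charge sum = -3.
With Mn in oxidation state +3, the complex ion is [Mn...].

[Mn(OH)3(PPh3)3]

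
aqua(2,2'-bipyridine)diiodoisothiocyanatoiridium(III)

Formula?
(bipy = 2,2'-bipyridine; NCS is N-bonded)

[Ir(bipy)(H2O)I2(NCS)]

Ligands: 1 2,2'-bipyridine (bipy, neutral), 2 iodo (I, -1), 1 aqua (H2O, neutral), 1 isothiocyanato (NCS, -1). Ligand charge sum = -3.
With Ir in oxidation state +3, the complex ion is [Ir...].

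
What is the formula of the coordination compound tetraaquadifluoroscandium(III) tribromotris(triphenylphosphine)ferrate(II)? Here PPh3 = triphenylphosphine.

Cation [Sc…]: ligand charges -2, Sc(III) ⇒ ion charge 1+.
Anion [Fe…]: ligand charges -3, Fe(II) ⇒ ion charge 1−.
One 1+ cation balances one 1− anion.

[ScF2(H2O)4][FeBr3(PPh3)3]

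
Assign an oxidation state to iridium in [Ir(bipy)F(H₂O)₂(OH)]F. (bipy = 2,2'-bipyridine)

1 fluoride outside the brackets (-1 each) → the complex ion is 1+.
Ligand charges: 1×OH = -1; 1×F = -1; 1×bipy neutral; 2×H2O neutral; sum -2.
Ir + (-2) = 1+ ⇒ Ir is +3.

+3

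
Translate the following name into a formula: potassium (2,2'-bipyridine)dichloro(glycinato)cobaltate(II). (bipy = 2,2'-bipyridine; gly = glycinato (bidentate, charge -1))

Ligands: 1 2,2'-bipyridine (bipy, neutral), 1 glycinato (gly, -1), 2 chloro (Cl, -1). Ligand charge sum = -3.
Charge balance with potassium (+1) requires 1 complex ion per 1 potassium.

K[Co(bipy)Cl2(gly)]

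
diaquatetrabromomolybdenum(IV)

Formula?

Ligands: 4 bromo (Br, -1), 2 aqua (H2O, neutral). Ligand charge sum = -4.
With Mo in oxidation state +4, the complex ion is [Mo...].

[MoBr4(H2O)2]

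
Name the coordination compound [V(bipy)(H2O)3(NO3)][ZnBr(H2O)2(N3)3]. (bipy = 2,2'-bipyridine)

triaqua(2,2'-bipyridine)nitratovanadium(III) diaquatriazidobromozincate(II)

Both ions are complex: the cation is named first with the plain metal name, the anion second with the -ate form; each ion's ligands are alphabetised independently.
Zinc is always +2 in its complexes; the anion's ligand charges sum to -4, so the complex anion is 2−.
A 1:1 salt means the cation carries the equal and opposite charge, 2+.
Cation: ligand charges sum to -1; for the ion to be 2+, V = +3.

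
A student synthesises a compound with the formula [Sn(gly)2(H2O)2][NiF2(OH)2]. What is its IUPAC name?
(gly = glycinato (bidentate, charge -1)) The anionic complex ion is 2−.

diaquabis(glycinato)tin(IV) difluorodihydroxonickelate(II)

The complex anion is given as 2−; its ligand charges sum to -4, so Ni = +2.
A 1:1 salt means the cation carries the equal and opposite charge, 2+.
Cation: ligand charges sum to -2; for the ion to be 2+, Sn = +4.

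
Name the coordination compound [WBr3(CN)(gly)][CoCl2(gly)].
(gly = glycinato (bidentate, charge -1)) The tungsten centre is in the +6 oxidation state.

Both ions are complex: the cation is named first with the plain metal name, the anion second with the -ate form; each ion's ligands are alphabetised independently.
W is given as +6; the cation's ligand charges sum to -5, so the complex cation is 1+.
A 1:1 salt means the anion carries the equal and opposite charge, 1−.
Anion: ligand charges sum to -3; for the ion to be 1−, Co = +2.

tribromocyano(glycinato)tungsten(VI) dichloro(glycinato)cobaltate(II)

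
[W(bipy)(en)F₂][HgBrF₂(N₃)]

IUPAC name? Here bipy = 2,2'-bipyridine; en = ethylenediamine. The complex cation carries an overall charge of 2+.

(2,2'-bipyridine)(ethylenediamine)difluorotungsten(IV) azidobromodifluoromercurate(II)

Both ions are complex: the cation is named first with the plain metal name, the anion second with the -ate form; each ion's ligands are alphabetised independently.
The complex cation is given as 2+; its ligand charges sum to -2, so W = +4.
A 1:1 salt means the anion carries the equal and opposite charge, 2−.
Anion: ligand charges sum to -4; for the ion to be 2−, Hg = +2.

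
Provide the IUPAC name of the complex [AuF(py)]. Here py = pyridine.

There is no counter-ion, so the complex is neutral overall.
Ligand charges: 1×fluoro (-1 each), 1×pyridine (neutral); total -1. So Au + (-1) = 0, giving Au = +1.
Ligands are named alphabetically: fluoro before pyridine.

fluoro(pyridine)gold(I)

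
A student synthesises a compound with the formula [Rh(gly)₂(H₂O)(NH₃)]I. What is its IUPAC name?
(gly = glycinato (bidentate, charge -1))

The 1 iodide counter-ion carries a total charge of -1, so each complex ion is 1+.
Ligand charges: 2×glycinato (-1 each), 1×ammine (neutral), 1×aqua (neutral); total -2. So Rh + (-2) = 1+, giving Rh = +3.
Ligands are named alphabetically: ammine before aqua before glycinato.

ammineaquabis(glycinato)rhodium(III) iodide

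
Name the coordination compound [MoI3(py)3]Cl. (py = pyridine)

triiodotris(pyridine)molybdenum(IV) chloride

The 1 chloride counter-ion carries a total charge of -1, so each complex ion is 1+.
Ligand charges: 3×pyridine (neutral), 3×iodo (-1 each); total -3. So Mo + (-3) = 1+, giving Mo = +4.
Ligands are named alphabetically: iodo before pyridine.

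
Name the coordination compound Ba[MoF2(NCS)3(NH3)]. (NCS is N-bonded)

The 1 barium counter-ion carries a total charge of +2, so each complex ion is 2−.
Ligand charges: 1×ammine (neutral), 3×isothiocyanato (-1 each), 2×fluoro (-1 each); total -5. So Mo + (-5) = 2−, giving Mo = +3.
Ligands are named alphabetically: ammine before fluoro before isothiocyanato.
The complex ion is anionic, so molybdenum takes the -ate form molybdate(III).

barium amminedifluorotriisothiocyanatomolybdate(III)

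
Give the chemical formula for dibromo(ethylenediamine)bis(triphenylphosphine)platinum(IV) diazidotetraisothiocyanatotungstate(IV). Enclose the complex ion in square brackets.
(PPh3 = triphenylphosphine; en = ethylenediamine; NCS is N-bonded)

Cation [Pt…]: ligand charges -2, Pt(IV) ⇒ ion charge 2+.
Anion [W…]: ligand charges -6, W(IV) ⇒ ion charge 2−.

[PtBr2(en)(PPh3)2][W(N3)2(NCS)4]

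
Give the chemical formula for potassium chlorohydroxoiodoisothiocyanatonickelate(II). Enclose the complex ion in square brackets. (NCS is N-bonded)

Ligands: 1 iodo (I, -1), 1 hydroxo (OH, -1), 1 isothiocyanato (NCS, -1), 1 chloro (Cl, -1). Ligand charge sum = -4.
Charge balance with potassium (+1) requires 1 complex ion per 2 potassium.

K2[NiClI(NCS)(OH)]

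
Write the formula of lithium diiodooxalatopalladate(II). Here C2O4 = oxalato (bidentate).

Li2[Pd(C2O4)I2]

Ligands: 2 iodo (I, -1), 1 oxalato (C2O4, -2). Ligand charge sum = -4.
With Pd in oxidation state +2, the complex ion is [Pd...]^2−.
Charge balance with lithium (+1) requires 1 complex ion per 2 lithium.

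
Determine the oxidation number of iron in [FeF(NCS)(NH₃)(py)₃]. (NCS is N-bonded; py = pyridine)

No counter-ion: the bracketed complex is neutral.
Ligand charges: 1×NCS = -1; 1×NH3 neutral; 1×F = -1; 3×py neutral; sum -2.
Fe + (-2) = 0 ⇒ Fe is +2.

+2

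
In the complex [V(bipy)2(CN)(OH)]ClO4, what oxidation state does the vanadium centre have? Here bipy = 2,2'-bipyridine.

+3

1 perchlorate outside the brackets (-1 each) → the complex ion is 1+.
Ligand charges: 1×OH = -1; 1×CN = -1; 2×bipy neutral; sum -2.
V + (-2) = 1+ ⇒ V is +3.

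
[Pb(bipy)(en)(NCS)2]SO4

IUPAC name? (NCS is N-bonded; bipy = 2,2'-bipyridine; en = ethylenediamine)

(2,2'-bipyridine)(ethylenediamine)diisothiocyanatolead(IV) sulfate

The 1 sulfate counter-ion carries a total charge of -2, so each complex ion is 2+.
Ligand charges: 2×isothiocyanato (-1 each), 1×2,2'-bipyridine (neutral), 1×ethylenediamine (neutral); total -2. So Pb + (-2) = 2+, giving Pb = +4.
Ligands are named alphabetically: bipyridine before ethylenediamine before isothiocyanato.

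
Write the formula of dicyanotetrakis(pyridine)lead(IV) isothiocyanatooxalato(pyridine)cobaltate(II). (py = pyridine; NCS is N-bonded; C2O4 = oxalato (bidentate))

Cation [Pb…]: ligand charges -2, Pb(IV) ⇒ ion charge 2+.
Anion [Co…]: ligand charges -3, Co(II) ⇒ ion charge 1−.

[Pb(CN)2(py)4][Co(C2O4)(NCS)(py)]2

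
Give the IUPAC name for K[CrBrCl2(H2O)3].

The 1 potassium counter-ion carries a total charge of +1, so each complex ion is 1−.
Ligand charges: 3×aqua (neutral), 2×chloro (-1 each), 1×bromo (-1 each); total -3. So Cr + (-3) = 1−, giving Cr = +2.
The complex ion is anionic, so chromium takes the -ate form chromate(II).

potassium triaquabromodichlorochromate(II)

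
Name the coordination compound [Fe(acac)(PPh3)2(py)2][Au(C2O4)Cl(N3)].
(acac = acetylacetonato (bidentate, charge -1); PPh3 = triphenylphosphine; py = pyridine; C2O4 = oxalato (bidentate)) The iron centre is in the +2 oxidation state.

(acetylacetonato)bis(pyridine)bis(triphenylphosphine)iron(II) azidochlorooxalatoaurate(III)

Fe is given as +2; the cation's ligand charges sum to -1, so the complex cation is 1+.
A 1:1 salt means the anion carries the equal and opposite charge, 1−.
Anion: ligand charges sum to -4; for the ion to be 1−, Au = +3.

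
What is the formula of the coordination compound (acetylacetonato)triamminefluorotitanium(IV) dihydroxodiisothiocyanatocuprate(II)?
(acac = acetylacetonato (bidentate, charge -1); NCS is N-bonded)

Cation [Ti…]: ligand charges -2, Ti(IV) ⇒ ion charge 2+.
Anion [Cu…]: ligand charges -4, Cu(II) ⇒ ion charge 2−.

[Ti(acac)F(NH3)3][Cu(NCS)2(OH)2]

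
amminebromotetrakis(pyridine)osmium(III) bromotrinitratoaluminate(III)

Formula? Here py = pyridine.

[OsBr(NH3)(py)4][AlBr(NO3)3]2

Cation [Os…]: ligand charges -1, Os(III) ⇒ ion charge 2+.
Anion [Al…]: ligand charges -4, Al(III) ⇒ ion charge 1−.
One 2+ cation requires 2 of the 1− anion.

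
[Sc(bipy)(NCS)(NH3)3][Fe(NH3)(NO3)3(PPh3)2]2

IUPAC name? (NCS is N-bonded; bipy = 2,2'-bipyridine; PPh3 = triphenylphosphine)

triammine(2,2'-bipyridine)isothiocyanatoscandium(III) amminetrinitratobis(triphenylphosphine)ferrate(II)

Both ions are complex: the cation is named first with the plain metal name, the anion second with the -ate form; each ion's ligands are alphabetised independently.
Scandium is always +3 in its complexes; the cation's ligand charges sum to -1, so the complex cation is 2+.
With 2 anions per cation, each anion must be 2/2 = 1−.
Anion: ligand charges sum to -3; for the ion to be 1−, Fe = +2.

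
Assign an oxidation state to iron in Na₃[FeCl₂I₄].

+3

3 sodium outside the brackets (+1 each) → the complex ion is 3−.
Ligand charges: 4×I = -4; 2×Cl = -2; sum -6.
Fe + (-6) = 3− ⇒ Fe is +3.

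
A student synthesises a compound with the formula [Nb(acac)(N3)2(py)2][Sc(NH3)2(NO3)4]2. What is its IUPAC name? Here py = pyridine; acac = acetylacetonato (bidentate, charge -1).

(acetylacetonato)diazidobis(pyridine)niobium(V) diamminetetranitratoscandate(III)

Both ions are complex: the cation is named first with the plain metal name, the anion second with the -ate form; each ion's ligands are alphabetised independently.
Scandium is always +3 in its complexes; the anion's ligand charges sum to -4, so the complex anion is 1−.
With 2 anions per cation, the cation must be 2×1 = 2+.
Cation: ligand charges sum to -3; for the ion to be 2+, Nb = +5.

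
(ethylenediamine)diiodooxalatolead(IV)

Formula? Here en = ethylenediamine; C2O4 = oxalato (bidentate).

[Pb(C2O4)(en)I2]

Ligands: 1 ethylenediamine (en, neutral), 2 iodo (I, -1), 1 oxalato (C2O4, -2). Ligand charge sum = -4.
With Pb in oxidation state +4, the complex ion is [Pb...].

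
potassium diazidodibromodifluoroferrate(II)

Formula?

K4[FeBr2F2(N3)2]

Ligands: 2 fluoro (F, -1), 2 bromo (Br, -1), 2 azido (N3, -1). Ligand charge sum = -6.
With Fe in oxidation state +2, the complex ion is [Fe...]^4−.
Charge balance with potassium (+1) requires 1 complex ion per 4 potassium.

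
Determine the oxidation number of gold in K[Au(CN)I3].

1 potassium outside the brackets (+1 each) → the complex ion is 1−.
Ligand charges: 1×CN = -1; 3×I = -3; sum -4.
Au + (-4) = 1− ⇒ Au is +3.

+3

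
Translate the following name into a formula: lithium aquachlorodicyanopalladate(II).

Li[PdCl(CN)2(H2O)]

Ligands: 1 aqua (H2O, neutral), 1 chloro (Cl, -1), 2 cyano (CN, -1). Ligand charge sum = -3.
With Pd in oxidation state +2, the complex ion is [Pd...]^1−.
Charge balance with lithium (+1) requires 1 complex ion per 1 lithium.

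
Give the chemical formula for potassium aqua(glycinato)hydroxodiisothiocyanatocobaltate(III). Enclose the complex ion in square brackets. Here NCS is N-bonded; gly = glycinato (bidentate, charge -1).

K[Co(gly)(H2O)(NCS)2(OH)]

Ligands: 2 isothiocyanato (NCS, -1), 1 aqua (H2O, neutral), 1 hydroxo (OH, -1), 1 glycinato (gly, -1). Ligand charge sum = -4.
Charge balance with potassium (+1) requires 1 complex ion per 1 potassium.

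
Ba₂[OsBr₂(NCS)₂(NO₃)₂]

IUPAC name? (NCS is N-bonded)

barium dibromodiisothiocyanatodinitratoosmate(II)

The 2 barium counter-ions carry a total charge of +4, so each complex ion is 4−.
Ligand charges: 2×nitrato (-1 each), 2×isothiocyanato (-1 each), 2×bromo (-1 each); total -6. So Os + (-6) = 4−, giving Os = +2.
The complex ion is anionic, so osmium takes the -ate form osmate(II).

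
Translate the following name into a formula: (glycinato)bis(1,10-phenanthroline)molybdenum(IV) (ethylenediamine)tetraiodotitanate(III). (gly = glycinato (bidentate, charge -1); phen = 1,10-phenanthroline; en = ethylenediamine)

[Mo(gly)(phen)2][Ti(en)I4]3

Cation [Mo…]: ligand charges -1, Mo(IV) ⇒ ion charge 3+.
Anion [Ti…]: ligand charges -4, Ti(III) ⇒ ion charge 1−.
One 3+ cation requires 3 of the 1− anion.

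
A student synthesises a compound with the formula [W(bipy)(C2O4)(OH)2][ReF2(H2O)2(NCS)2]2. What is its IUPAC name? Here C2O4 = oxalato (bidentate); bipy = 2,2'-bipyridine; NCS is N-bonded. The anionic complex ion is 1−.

Both ions are complex: the cation is named first with the plain metal name, the anion second with the -ate form; each ion's ligands are alphabetised independently.
The complex anion is given as 1−; its ligand charges sum to -4, so Re = +3.
With 2 anions per cation, the cation must be 2×1 = 2+.
Cation: ligand charges sum to -4; for the ion to be 2+, W = +6.

(2,2'-bipyridine)dihydroxooxalatotungsten(VI) diaquadifluorodiisothiocyanatorhenate(III)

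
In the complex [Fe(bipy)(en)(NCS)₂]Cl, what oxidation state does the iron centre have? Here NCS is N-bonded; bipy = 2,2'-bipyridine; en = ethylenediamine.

+3

1 chloride outside the brackets (-1 each) → the complex ion is 1+.
Ligand charges: 2×NCS = -2; 1×bipy neutral; 1×en neutral; sum -2.
Fe + (-2) = 1+ ⇒ Fe is +3.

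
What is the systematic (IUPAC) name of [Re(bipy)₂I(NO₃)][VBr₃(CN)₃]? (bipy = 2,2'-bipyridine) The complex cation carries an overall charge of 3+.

Both ions are complex: the cation is named first with the plain metal name, the anion second with the -ate form; each ion's ligands are alphabetised independently.
The complex cation is given as 3+; its ligand charges sum to -2, so Re = +5.
A 1:1 salt means the anion carries the equal and opposite charge, 3−.
Anion: ligand charges sum to -6; for the ion to be 3−, V = +3.

bis(2,2'-bipyridine)iodonitratorhenium(V) tribromotricyanovanadate(III)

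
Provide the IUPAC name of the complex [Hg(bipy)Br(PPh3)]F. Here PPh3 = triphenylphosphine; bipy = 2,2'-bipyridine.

The 1 fluoride counter-ion carries a total charge of -1, so each complex ion is 1+.
Ligand charges: 1×bromo (-1 each), 1×triphenylphosphine (neutral), 1×2,2'-bipyridine (neutral); total -1. So Hg + (-1) = 1+, giving Hg = +2.
Ligands are named alphabetically: bipyridine before bromo before triphenylphosphine.

(2,2'-bipyridine)bromo(triphenylphosphine)mercury(II) fluoride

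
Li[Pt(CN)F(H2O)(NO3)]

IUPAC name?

lithium aquacyanofluoronitratoplatinate(II)

The 1 lithium counter-ion carries a total charge of +1, so each complex ion is 1−.
Ligand charges: 1×cyano (-1 each), 1×aqua (neutral), 1×nitrato (-1 each), 1×fluoro (-1 each); total -3. So Pt + (-3) = 1−, giving Pt = +2.
Ligands are named alphabetically: aqua before cyano before fluoro before nitrato.
The complex ion is anionic, so platinum takes the -ate form platinate(II).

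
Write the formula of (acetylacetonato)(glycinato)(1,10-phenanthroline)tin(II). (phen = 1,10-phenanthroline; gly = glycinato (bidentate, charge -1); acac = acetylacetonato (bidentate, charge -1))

[Sn(acac)(gly)(phen)]

Ligands: 1 1,10-phenanthroline (phen, neutral), 1 glycinato (gly, -1), 1 acetylacetonato (acac, -1). Ligand charge sum = -2.
With Sn in oxidation state +2, the complex ion is [Sn...].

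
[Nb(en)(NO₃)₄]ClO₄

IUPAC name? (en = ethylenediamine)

The 1 perchlorate counter-ion carries a total charge of -1, so each complex ion is 1+.
Ligand charges: 4×nitrato (-1 each), 1×ethylenediamine (neutral); total -4. So Nb + (-4) = 1+, giving Nb = +5.
Ligands are named alphabetically: ethylenediamine before nitrato.

(ethylenediamine)tetranitratoniobium(V) perchlorate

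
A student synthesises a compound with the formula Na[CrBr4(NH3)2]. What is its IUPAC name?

The 1 sodium counter-ion carries a total charge of +1, so each complex ion is 1−.
Ligand charges: 4×bromo (-1 each), 2×ammine (neutral); total -4. So Cr + (-4) = 1−, giving Cr = +3.
Ligands are named alphabetically: ammine before bromo.
The complex ion is anionic, so chromium takes the -ate form chromate(III).

sodium diamminetetrabromochromate(III)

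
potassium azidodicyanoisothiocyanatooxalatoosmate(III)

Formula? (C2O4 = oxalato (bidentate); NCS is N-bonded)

Ligands: 1 oxalato (C2O4, -2), 1 isothiocyanato (NCS, -1), 2 cyano (CN, -1), 1 azido (N3, -1). Ligand charge sum = -6.
With Os in oxidation state +3, the complex ion is [Os...]^3−.
Charge balance with potassium (+1) requires 1 complex ion per 3 potassium.

K3[Os(C2O4)(CN)2(N3)(NCS)]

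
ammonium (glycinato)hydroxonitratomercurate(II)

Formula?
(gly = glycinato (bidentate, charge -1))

NH4[Hg(gly)(NO3)(OH)]

Ligands: 1 nitrato (NO3, -1), 1 glycinato (gly, -1), 1 hydroxo (OH, -1). Ligand charge sum = -3.
With Hg in oxidation state +2, the complex ion is [Hg...]^1−.
Charge balance with ammonium (+1) requires 1 complex ion per 1 ammonium.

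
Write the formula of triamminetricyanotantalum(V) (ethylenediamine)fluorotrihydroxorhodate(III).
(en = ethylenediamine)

Cation [Ta…]: ligand charges -3, Ta(V) ⇒ ion charge 2+.
Anion [Rh…]: ligand charges -4, Rh(III) ⇒ ion charge 1−.
One 2+ cation requires 2 of the 1− anion.

[Ta(CN)3(NH3)3][Rh(en)F(OH)3]2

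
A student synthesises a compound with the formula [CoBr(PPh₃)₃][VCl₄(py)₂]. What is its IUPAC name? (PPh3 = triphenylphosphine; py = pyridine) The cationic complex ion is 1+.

bromotris(triphenylphosphine)cobalt(II) tetrachlorobis(pyridine)vanadate(III)

The complex cation is given as 1+; its ligand charges sum to -1, so Co = +2.
A 1:1 salt means the anion carries the equal and opposite charge, 1−.
Anion: ligand charges sum to -4; for the ion to be 1−, V = +3.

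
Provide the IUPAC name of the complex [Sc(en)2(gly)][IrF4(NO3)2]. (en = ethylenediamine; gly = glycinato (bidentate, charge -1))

Scandium is always +3 in its complexes; the cation's ligand charges sum to -1, so the complex cation is 2+.
A 1:1 salt means the anion carries the equal and opposite charge, 2−.
Anion: ligand charges sum to -6; for the ion to be 2−, Ir = +4.

bis(ethylenediamine)(glycinato)scandium(III) tetrafluorodinitratoiridate(IV)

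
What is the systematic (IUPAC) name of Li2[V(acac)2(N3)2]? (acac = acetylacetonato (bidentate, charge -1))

lithium bis(acetylacetonato)diazidovanadate(II)

The 2 lithium counter-ions carry a total charge of +2, so each complex ion is 2−.
Ligand charges: 2×azido (-1 each), 2×acetylacetonato (-1 each); total -4. So V + (-4) = 2−, giving V = +2.
The complex ion is anionic, so vanadium takes the -ate form vanadate(II).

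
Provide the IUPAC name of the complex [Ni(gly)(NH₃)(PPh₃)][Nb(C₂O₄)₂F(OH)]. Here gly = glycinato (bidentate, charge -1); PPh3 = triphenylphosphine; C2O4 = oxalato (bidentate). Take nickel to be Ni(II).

Ni is given as +2; the cation's ligand charges sum to -1, so the complex cation is 1+.
A 1:1 salt means the anion carries the equal and opposite charge, 1−.
Anion: ligand charges sum to -6; for the ion to be 1−, Nb = +5.

ammine(glycinato)(triphenylphosphine)nickel(II) fluorohydroxodioxalatoniobate(V)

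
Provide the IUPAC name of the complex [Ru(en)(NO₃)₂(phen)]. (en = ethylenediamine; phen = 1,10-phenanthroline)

There is no counter-ion, so the complex is neutral overall.
Ligand charges: 2×nitrato (-1 each), 1×ethylenediamine (neutral), 1×1,10-phenanthroline (neutral); total -2. So Ru + (-2) = 0, giving Ru = +2.
Ligands are named alphabetically: ethylenediamine before nitrato before phenanthroline.

(ethylenediamine)dinitrato(1,10-phenanthroline)ruthenium(II)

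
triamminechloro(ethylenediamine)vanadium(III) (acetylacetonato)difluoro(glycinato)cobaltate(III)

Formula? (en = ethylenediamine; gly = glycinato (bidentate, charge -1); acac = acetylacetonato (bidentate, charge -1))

Cation [V…]: ligand charges -1, V(III) ⇒ ion charge 2+.
Anion [Co…]: ligand charges -4, Co(III) ⇒ ion charge 1−.

[VCl(en)(NH3)3][Co(acac)F2(gly)]2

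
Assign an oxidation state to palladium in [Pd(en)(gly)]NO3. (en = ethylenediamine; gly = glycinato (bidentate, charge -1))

+2

1 nitrate outside the brackets (-1 each) → the complex ion is 1+.
Ligand charges: 1×en neutral; 1×gly = -1; sum -1.
Pd + (-1) = 1+ ⇒ Pd is +2.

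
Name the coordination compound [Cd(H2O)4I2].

There is no counter-ion, so the complex is neutral overall.
Ligand charges: 4×aqua (neutral), 2×iodo (-1 each); total -2. So Cd + (-2) = 0, giving Cd = +2.
Ligands are named alphabetically: aqua before iodo.

tetraaquadiiodocadmium(II)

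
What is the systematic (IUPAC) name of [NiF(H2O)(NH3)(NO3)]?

ammineaquafluoronitratonickel(II)

There is no counter-ion, so the complex is neutral overall.
Ligand charges: 1×aqua (neutral), 1×ammine (neutral), 1×nitrato (-1 each), 1×fluoro (-1 each); total -2. So Ni + (-2) = 0, giving Ni = +2.
Ligands are named alphabetically: ammine before aqua before fluoro before nitrato.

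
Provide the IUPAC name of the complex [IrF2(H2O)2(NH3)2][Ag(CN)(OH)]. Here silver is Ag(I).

diamminediaquadifluoroiridium(III) cyanohydroxoargentate(I)

Ag is given as +1; the anion's ligand charges sum to -2, so the complex anion is 1−.
A 1:1 salt means the cation carries the equal and opposite charge, 1+.
Cation: ligand charges sum to -2; for the ion to be 1+, Ir = +3.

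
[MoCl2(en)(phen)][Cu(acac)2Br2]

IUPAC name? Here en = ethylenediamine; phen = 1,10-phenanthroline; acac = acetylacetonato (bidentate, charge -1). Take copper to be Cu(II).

Cu is given as +2; the anion's ligand charges sum to -4, so the complex anion is 2−.
A 1:1 salt means the cation carries the equal and opposite charge, 2+.
Cation: ligand charges sum to -2; for the ion to be 2+, Mo = +4.

dichloro(ethylenediamine)(1,10-phenanthroline)molybdenum(IV) bis(acetylacetonato)dibromocuprate(II)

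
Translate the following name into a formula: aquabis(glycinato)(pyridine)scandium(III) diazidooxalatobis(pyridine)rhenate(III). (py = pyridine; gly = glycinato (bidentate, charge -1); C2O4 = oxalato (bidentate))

Cation [Sc…]: ligand charges -2, Sc(III) ⇒ ion charge 1+.
Anion [Re…]: ligand charges -4, Re(III) ⇒ ion charge 1−.
One 1+ cation balances one 1− anion.

[Sc(gly)2(H2O)(py)][Re(C2O4)(N3)2(py)2]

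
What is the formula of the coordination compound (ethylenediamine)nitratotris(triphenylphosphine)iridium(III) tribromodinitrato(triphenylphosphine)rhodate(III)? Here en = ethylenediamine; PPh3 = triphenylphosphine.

Cation [Ir…]: ligand charges -1, Ir(III) ⇒ ion charge 2+.
Anion [Rh…]: ligand charges -5, Rh(III) ⇒ ion charge 2−.

[Ir(en)(NO3)(PPh3)3][RhBr3(NO3)2(PPh3)]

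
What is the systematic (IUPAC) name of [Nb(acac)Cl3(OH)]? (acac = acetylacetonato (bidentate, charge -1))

There is no counter-ion, so the complex is neutral overall.
Ligand charges: 1×acetylacetonato (-1 each), 3×chloro (-1 each), 1×hydroxo (-1 each); total -5. So Nb + (-5) = 0, giving Nb = +5.
Ligands are named alphabetically: acetylacetonato before chloro before hydroxo.

(acetylacetonato)trichlorohydroxoniobium(V)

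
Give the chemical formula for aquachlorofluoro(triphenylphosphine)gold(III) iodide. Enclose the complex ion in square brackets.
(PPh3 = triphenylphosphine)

Ligands: 1 chloro (Cl, -1), 1 triphenylphosphine (PPh3, neutral), 1 aqua (H2O, neutral), 1 fluoro (F, -1). Ligand charge sum = -2.
Charge balance with iodide (-1) requires 1 complex ion per 1 iodide.

[AuClF(H2O)(PPh3)]I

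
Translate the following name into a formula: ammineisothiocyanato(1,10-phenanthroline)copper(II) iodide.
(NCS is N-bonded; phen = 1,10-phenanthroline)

[Cu(NCS)(NH3)(phen)]I

Ligands: 1 ammine (NH3, neutral), 1 isothiocyanato (NCS, -1), 1 1,10-phenanthroline (phen, neutral). Ligand charge sum = -1.
Charge balance with iodide (-1) requires 1 complex ion per 1 iodide.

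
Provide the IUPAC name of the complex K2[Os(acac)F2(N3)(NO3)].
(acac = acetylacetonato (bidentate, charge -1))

potassium (acetylacetonato)azidodifluoronitratoosmate(III)

The 2 potassium counter-ions carry a total charge of +2, so each complex ion is 2−.
Ligand charges: 2×fluoro (-1 each), 1×azido (-1 each), 1×nitrato (-1 each), 1×acetylacetonato (-1 each); total -5. So Os + (-5) = 2−, giving Os = +3.
Ligands are named alphabetically: acetylacetonato before azido before fluoro before nitrato.
The complex ion is anionic, so osmium takes the -ate form osmate(III).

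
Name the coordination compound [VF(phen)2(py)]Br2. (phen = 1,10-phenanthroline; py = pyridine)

The 2 bromide counter-ions carry a total charge of -2, so each complex ion is 2+.
Ligand charges: 1×fluoro (-1 each), 2×1,10-phenanthroline (neutral), 1×pyridine (neutral); total -1. So V + (-1) = 2+, giving V = +3.
Ligands are named alphabetically: fluoro before phenanthroline before pyridine.

fluorobis(1,10-phenanthroline)(pyridine)vanadium(III) bromide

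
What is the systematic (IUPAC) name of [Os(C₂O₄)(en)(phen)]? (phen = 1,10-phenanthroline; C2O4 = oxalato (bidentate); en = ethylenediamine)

There is no counter-ion, so the complex is neutral overall.
Ligand charges: 1×1,10-phenanthroline (neutral), 1×oxalato (-2 each), 1×ethylenediamine (neutral); total -2. So Os + (-2) = 0, giving Os = +2.
Ligands are named alphabetically: ethylenediamine before oxalato before phenanthroline.

(ethylenediamine)oxalato(1,10-phenanthroline)osmium(II)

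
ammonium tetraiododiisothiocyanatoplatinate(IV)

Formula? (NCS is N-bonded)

(NH4)2[PtI4(NCS)2]

Ligands: 4 iodo (I, -1), 2 isothiocyanato (NCS, -1). Ligand charge sum = -6.
With Pt in oxidation state +4, the complex ion is [Pt...]^2−.
Charge balance with ammonium (+1) requires 1 complex ion per 2 ammonium.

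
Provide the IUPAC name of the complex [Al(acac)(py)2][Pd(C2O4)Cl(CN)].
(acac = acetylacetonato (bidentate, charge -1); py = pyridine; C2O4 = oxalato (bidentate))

(acetylacetonato)bis(pyridine)aluminium(III) chlorocyanooxalatopalladate(II)

Both ions are complex: the cation is named first with the plain metal name, the anion second with the -ate form; each ion's ligands are alphabetised independently.
Aluminium is always +3 in its complexes; the cation's ligand charges sum to -1, so the complex cation is 2+.
A 1:1 salt means the anion carries the equal and opposite charge, 2−.
Anion: ligand charges sum to -4; for the ion to be 2−, Pd = +2.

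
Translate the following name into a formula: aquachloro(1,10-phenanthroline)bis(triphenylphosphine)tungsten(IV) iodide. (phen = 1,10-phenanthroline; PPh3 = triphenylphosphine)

Ligands: 1 1,10-phenanthroline (phen, neutral), 2 triphenylphosphine (PPh3, neutral), 1 chloro (Cl, -1), 1 aqua (H2O, neutral). Ligand charge sum = -1.
With W in oxidation state +4, the complex ion is [W...]^3+.
Charge balance with iodide (-1) requires 1 complex ion per 3 iodide.

[WCl(H2O)(phen)(PPh3)2]I3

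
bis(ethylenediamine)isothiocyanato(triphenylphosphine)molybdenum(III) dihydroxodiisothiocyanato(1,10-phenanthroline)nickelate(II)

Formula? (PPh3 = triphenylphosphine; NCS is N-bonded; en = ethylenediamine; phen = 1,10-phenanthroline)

[Mo(en)2(NCS)(PPh3)][Ni(NCS)2(OH)2(phen)]

Cation [Mo…]: ligand charges -1, Mo(III) ⇒ ion charge 2+.
Anion [Ni…]: ligand charges -4, Ni(II) ⇒ ion charge 2−.
One 2+ cation balances one 2− anion.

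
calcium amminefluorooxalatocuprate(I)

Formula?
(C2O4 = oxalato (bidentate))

Ca[Cu(C2O4)F(NH3)]

Ligands: 1 ammine (NH3, neutral), 1 oxalato (C2O4, -2), 1 fluoro (F, -1). Ligand charge sum = -3.
Charge balance with calcium (+2) requires 1 complex ion per 1 calcium.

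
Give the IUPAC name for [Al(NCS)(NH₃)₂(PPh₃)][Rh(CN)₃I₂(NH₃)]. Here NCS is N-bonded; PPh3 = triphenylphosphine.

Both ions are complex: the cation is named first with the plain metal name, the anion second with the -ate form; each ion's ligands are alphabetised independently.
Aluminium is always +3 in its complexes; the cation's ligand charges sum to -1, so the complex cation is 2+.
A 1:1 salt means the anion carries the equal and opposite charge, 2−.
Anion: ligand charges sum to -5; for the ion to be 2−, Rh = +3.

diammineisothiocyanato(triphenylphosphine)aluminium(III) amminetricyanodiiodorhodate(III)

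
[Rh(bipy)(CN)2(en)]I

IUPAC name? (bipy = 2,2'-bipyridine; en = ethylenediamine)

The 1 iodide counter-ion carries a total charge of -1, so each complex ion is 1+.
Ligand charges: 1×2,2'-bipyridine (neutral), 1×ethylenediamine (neutral), 2×cyano (-1 each); total -2. So Rh + (-2) = 1+, giving Rh = +3.
Ligands are named alphabetically: bipyridine before cyano before ethylenediamine.

(2,2'-bipyridine)dicyano(ethylenediamine)rhodium(III) iodide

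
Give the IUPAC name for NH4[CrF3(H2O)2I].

ammonium diaquatrifluoroiodochromate(III)

The 1 ammonium counter-ion carries a total charge of +1, so each complex ion is 1−.
Ligand charges: 3×fluoro (-1 each), 2×aqua (neutral), 1×iodo (-1 each); total -4. So Cr + (-4) = 1−, giving Cr = +3.
The complex ion is anionic, so chromium takes the -ate form chromate(III).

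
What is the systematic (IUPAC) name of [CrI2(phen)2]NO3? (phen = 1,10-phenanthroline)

The 1 nitrate counter-ion carries a total charge of -1, so each complex ion is 1+.
Ligand charges: 2×iodo (-1 each), 2×1,10-phenanthroline (neutral); total -2. So Cr + (-2) = 1+, giving Cr = +3.
Ligands are named alphabetically: iodo before phenanthroline.

diiodobis(1,10-phenanthroline)chromium(III) nitrate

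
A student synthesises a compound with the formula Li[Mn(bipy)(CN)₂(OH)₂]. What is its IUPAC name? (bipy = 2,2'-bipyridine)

The 1 lithium counter-ion carries a total charge of +1, so each complex ion is 1−.
Ligand charges: 1×2,2'-bipyridine (neutral), 2×cyano (-1 each), 2×hydroxo (-1 each); total -4. So Mn + (-4) = 1−, giving Mn = +3.
Ligands are named alphabetically: bipyridine before cyano before hydroxo.
The complex ion is anionic, so manganese takes the -ate form manganate(III).

lithium (2,2'-bipyridine)dicyanodihydroxomanganate(III)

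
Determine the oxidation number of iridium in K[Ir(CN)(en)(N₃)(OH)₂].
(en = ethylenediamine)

1 potassium outside the brackets (+1 each) → the complex ion is 1−.
Ligand charges: 1×en neutral; 1×CN = -1; 2×OH = -2; 1×N3 = -1; sum -4.
Ir + (-4) = 1− ⇒ Ir is +3.

+3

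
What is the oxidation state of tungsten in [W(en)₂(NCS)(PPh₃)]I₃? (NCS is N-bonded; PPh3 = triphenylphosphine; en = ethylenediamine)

+4

3 iodide outside the brackets (-1 each) → the complex ion is 3+.
Ligand charges: 1×NCS = -1; 1×PPh3 neutral; 2×en neutral; sum -1.
W + (-1) = 3+ ⇒ W is +4.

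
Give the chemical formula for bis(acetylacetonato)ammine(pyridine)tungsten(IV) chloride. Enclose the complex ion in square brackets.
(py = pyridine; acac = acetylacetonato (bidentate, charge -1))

[W(acac)2(NH3)(py)]Cl2

Ligands: 1 pyridine (py, neutral), 2 acetylacetonato (acac, -1), 1 ammine (NH3, neutral). Ligand charge sum = -2.
With W in oxidation state +4, the complex ion is [W...]^2+.
Charge balance with chloride (-1) requires 1 complex ion per 2 chloride.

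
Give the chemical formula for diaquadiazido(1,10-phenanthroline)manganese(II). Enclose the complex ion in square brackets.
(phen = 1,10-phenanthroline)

Ligands: 2 aqua (H2O, neutral), 2 azido (N3, -1), 1 1,10-phenanthroline (phen, neutral). Ligand charge sum = -2.
With Mn in oxidation state +2, the complex ion is [Mn...].

[Mn(H2O)2(N3)2(phen)]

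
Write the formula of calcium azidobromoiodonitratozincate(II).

Ligands: 1 iodo (I, -1), 1 azido (N3, -1), 1 bromo (Br, -1), 1 nitrato (NO3, -1). Ligand charge sum = -4.
With Zn in oxidation state +2, the complex ion is [Zn...]^2−.
Charge balance with calcium (+2) requires 1 complex ion per 1 calcium.

Ca[ZnBrI(N3)(NO3)]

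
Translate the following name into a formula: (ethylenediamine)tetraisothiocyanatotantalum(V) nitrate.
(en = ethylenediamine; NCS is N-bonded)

Ligands: 1 ethylenediamine (en, neutral), 4 isothiocyanato (NCS, -1). Ligand charge sum = -4.
Charge balance with nitrate (-1) requires 1 complex ion per 1 nitrate.

[Ta(en)(NCS)4]NO3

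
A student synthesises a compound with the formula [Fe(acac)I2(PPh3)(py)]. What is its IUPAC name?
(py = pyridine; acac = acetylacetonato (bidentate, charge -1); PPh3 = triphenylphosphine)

(acetylacetonato)diiodo(pyridine)(triphenylphosphine)iron(III)

There is no counter-ion, so the complex is neutral overall.
Ligand charges: 1×pyridine (neutral), 2×iodo (-1 each), 1×acetylacetonato (-1 each), 1×triphenylphosphine (neutral); total -3. So Fe + (-3) = 0, giving Fe = +3.
Ligands are named alphabetically: acetylacetonato before iodo before pyridine before triphenylphosphine.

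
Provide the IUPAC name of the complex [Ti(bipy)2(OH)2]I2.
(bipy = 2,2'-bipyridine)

bis(2,2'-bipyridine)dihydroxotitanium(IV) iodide

The 2 iodide counter-ions carry a total charge of -2, so each complex ion is 2+.
Ligand charges: 2×hydroxo (-1 each), 2×2,2'-bipyridine (neutral); total -2. So Ti + (-2) = 2+, giving Ti = +4.
Ligands are named alphabetically: bipyridine before hydroxo.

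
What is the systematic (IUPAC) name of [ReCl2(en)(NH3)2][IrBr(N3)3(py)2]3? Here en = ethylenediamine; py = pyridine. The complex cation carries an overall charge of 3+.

diamminedichloro(ethylenediamine)rhenium(V) triazidobromobis(pyridine)iridate(III)

The complex cation is given as 3+; its ligand charges sum to -2, so Re = +5.
With 3 anions per cation, each anion must be 3/3 = 1−.
Anion: ligand charges sum to -4; for the ion to be 1−, Ir = +3.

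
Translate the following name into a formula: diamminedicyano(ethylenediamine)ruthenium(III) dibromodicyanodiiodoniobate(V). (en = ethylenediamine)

Cation [Ru…]: ligand charges -2, Ru(III) ⇒ ion charge 1+.
Anion [Nb…]: ligand charges -6, Nb(V) ⇒ ion charge 1−.
One 1+ cation balances one 1− anion.

[Ru(CN)2(en)(NH3)2][NbBr2(CN)2I2]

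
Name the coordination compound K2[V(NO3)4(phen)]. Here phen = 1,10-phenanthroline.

The 2 potassium counter-ions carry a total charge of +2, so each complex ion is 2−.
Ligand charges: 1×1,10-phenanthroline (neutral), 4×nitrato (-1 each); total -4. So V + (-4) = 2−, giving V = +2.
Ligands are named alphabetically: nitrato before phenanthroline.
The complex ion is anionic, so vanadium takes the -ate form vanadate(II).

potassium tetranitrato(1,10-phenanthroline)vanadate(II)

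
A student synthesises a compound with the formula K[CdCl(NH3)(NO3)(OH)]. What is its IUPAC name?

potassium amminechlorohydroxonitratocadmate(II)

The 1 potassium counter-ion carries a total charge of +1, so each complex ion is 1−.
Ligand charges: 1×hydroxo (-1 each), 1×chloro (-1 each), 1×ammine (neutral), 1×nitrato (-1 each); total -3. So Cd + (-3) = 1−, giving Cd = +2.
Ligands are named alphabetically: ammine before chloro before hydroxo before nitrato.
The complex ion is anionic, so cadmium takes the -ate form cadmate(II).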